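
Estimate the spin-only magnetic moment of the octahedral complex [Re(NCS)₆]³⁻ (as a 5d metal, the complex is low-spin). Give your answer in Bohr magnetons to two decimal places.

2.83 Bohr magnetons

Each NCS⁻ contributes -1; 6 × (-1) = -6. With overall charge -3, Re is in the +3 oxidation state.
Re³⁺: group 7, so d-count = 7 − 3 = 4.
Configuration: t₂g⁴ eg⁰ → 2 unpaired electrons.
μ(spin-only) = √[2(2+2)] = √8 ≈ 2.83 Bohr magnetons.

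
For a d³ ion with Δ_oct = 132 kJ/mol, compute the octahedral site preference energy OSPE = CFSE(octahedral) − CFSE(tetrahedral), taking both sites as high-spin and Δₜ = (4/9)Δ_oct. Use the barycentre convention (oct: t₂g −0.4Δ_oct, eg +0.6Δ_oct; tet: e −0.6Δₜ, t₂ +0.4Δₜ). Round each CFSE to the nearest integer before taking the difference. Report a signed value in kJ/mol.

-111

Octahedral high-spin t₂g³ eg⁰: CFSE = -1.2 × 132 = -158 kJ/mol.
Tetrahedral e² t₂¹ gives -0.8Δₜ = -0.8 × (4/9) × 132 = -47 kJ/mol.
Subtracting, OSPE = -158 − (-47) = -111 kJ/mol.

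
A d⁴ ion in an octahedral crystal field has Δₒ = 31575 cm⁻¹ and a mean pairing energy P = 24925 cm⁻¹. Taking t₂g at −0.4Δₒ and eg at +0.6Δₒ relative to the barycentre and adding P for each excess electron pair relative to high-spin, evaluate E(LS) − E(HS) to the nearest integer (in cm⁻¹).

-6650

High-spin d⁴ fills as t₂g³ eg¹ with CFSE 3(−0.4) + 1(+0.6) = -0.6Δₒ = -18945 cm⁻¹.
For low-spin the configuration is t₂g⁴ eg⁰: orbital energy -1.6 × 31575 = -50520 cm⁻¹, and 1 additional pair relative to high-spin adds 24925 cm⁻¹, giving -25595 cm⁻¹.
Thus E(LS) − E(HS) = -6650 cm⁻¹.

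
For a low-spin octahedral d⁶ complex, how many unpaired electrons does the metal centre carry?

0

Configuration: t2g^6 e_g^0, giving 0 unpaired electrons.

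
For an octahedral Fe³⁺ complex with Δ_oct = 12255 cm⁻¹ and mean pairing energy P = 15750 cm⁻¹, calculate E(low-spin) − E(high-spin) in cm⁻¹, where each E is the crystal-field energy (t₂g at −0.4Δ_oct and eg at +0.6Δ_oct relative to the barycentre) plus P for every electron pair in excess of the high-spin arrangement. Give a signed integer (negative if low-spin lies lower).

6990

Fe³⁺: group 8, so d-count = 8 − 3 = 5.
High-spin d⁵ fills as t₂g³ eg² with CFSE 3(−0.4) + 2(+0.6) = 0.0Δ_oct = 0 cm⁻¹.
For low-spin the configuration is t₂g⁵ eg⁰: orbital energy -2.0 × 12255 = -24510 cm⁻¹, and 2 additional pairs relative to high-spin add 31500 cm⁻¹, giving 6990 cm⁻¹.
E(LS) − E(HS) = 6990 − (0) = 6990 cm⁻¹.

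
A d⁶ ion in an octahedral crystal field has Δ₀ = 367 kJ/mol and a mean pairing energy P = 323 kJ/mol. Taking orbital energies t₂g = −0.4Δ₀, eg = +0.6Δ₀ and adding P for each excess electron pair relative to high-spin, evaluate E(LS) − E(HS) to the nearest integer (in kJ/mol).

High-spin: t₂g⁴ eg², CFSE = -0.4Δ₀ = -147 kJ/mol.
Low-spin t₂g⁶ eg⁰ gives -2.4Δ₀ = -881 kJ/mol, but forming 2 extra pairs costs 2P = 646 kJ/mol, so E(LS) = -881 + 646 = -235 kJ/mol.
The difference is -235 − (-147) = -88 kJ/mol, so low-spin lies lower.

-88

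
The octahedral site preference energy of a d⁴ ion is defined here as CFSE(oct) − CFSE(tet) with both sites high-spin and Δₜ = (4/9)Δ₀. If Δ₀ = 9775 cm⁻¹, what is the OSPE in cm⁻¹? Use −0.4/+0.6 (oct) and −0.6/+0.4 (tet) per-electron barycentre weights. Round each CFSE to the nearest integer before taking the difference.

Octahedral high-spin t2g^3 e_g^1: CFSE = -0.6 × 9775 = -5865 cm⁻¹.
Tetrahedral: e^2 t2^2, CFSE = 2(−0.6) + 2(+0.4) = -0.4Δₜ = -0.4 × (4/9) × 9775 = -1738 cm⁻¹.
Subtracting, OSPE = -5865 − (-1738) = -4127 cm⁻¹.

-4127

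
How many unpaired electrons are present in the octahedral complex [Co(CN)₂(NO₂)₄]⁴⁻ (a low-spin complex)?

1

Ligand charges: 2×(-1) from CN⁻ and 4×(-1) from NO₂⁻ sum to -6; with overall charge -4, Co is +2.
Co sits in group 9; removing 2 electrons leaves Co²⁺ with 9 − 2 = 7 d electrons.
Configuration: t2g^6 e_g^1, giving 1 unpaired electron.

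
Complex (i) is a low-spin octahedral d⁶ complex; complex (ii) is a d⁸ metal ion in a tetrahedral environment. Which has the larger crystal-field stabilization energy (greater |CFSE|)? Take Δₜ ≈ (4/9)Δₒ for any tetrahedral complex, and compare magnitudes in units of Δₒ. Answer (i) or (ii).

(i): t2g^6 e_g^0, CFSE = -2.4Δₒ.
(ii): Tetrahedral splitting is small, so the complex is high-spin; e⁴ t₂⁴, CFSE = -0.8Δₜ ≈ -0.36Δₒ.
So (i) has the larger |CFSE|.

(i)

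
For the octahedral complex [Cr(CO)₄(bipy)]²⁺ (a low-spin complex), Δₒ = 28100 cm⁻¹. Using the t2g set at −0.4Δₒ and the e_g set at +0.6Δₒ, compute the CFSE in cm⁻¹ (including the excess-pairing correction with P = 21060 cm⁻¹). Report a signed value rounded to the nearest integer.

-23900

Ligand charges: 4×(+0) from CO and 1×(+0) from bipy sum to +0; with overall charge +2, Cr is +2.
Group 6 minus oxidation state +2 gives a d⁴ configuration for Cr²⁺.
Configuration: t2g^4 e_g^0.
The orbital stabilization is -1.6Δₒ = -1.6 × 28100 = -44960 cm⁻¹.
High-spin d⁴ would be t2g^3 e_g^1 with 0 pairs; low-spin has 1, so 1 excess pair costs +1P = +21060 cm⁻¹.
Net CFSE = -44960 + 21060 = -23900 cm⁻¹.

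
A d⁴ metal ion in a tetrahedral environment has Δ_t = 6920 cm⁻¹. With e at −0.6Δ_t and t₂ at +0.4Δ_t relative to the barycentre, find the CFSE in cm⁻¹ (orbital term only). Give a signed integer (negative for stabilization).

With tetrahedral geometry the complex is necessarily high-spin.
The d⁴ electrons fill as e² t₂².
CFSE(orbital) = 2×(-0.6Δ_t) + 2×(0.4Δ_t) = -0.4Δ_t; with Δ_t = 6920 cm⁻¹ that is -2768 cm⁻¹.

-2768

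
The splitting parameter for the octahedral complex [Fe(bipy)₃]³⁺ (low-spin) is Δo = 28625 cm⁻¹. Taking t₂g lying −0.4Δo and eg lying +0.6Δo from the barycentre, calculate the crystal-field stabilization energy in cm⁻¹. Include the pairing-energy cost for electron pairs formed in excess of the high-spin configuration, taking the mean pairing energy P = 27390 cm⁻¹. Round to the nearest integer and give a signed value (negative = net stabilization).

bipy is neutral, so the +3 overall charge sits on Fe: oxidation state +3.
Fe³⁺: group 8, so d-count = 8 − 3 = 5.
The d⁵ electrons fill as t₂g⁵ eg⁰.
CFSE(orbital) = 5×(-0.4Δo) + 0×(0.6Δo) = -2.0Δo; with Δo = 28625 cm⁻¹ that is -57250 cm⁻¹.
Pairing penalty: 2 pairs vs 0 in the high-spin reference → 2 extra × P = 54780 cm⁻¹.
Overall CFSE = -57250 + 54780 = -2470 cm⁻¹.

-2470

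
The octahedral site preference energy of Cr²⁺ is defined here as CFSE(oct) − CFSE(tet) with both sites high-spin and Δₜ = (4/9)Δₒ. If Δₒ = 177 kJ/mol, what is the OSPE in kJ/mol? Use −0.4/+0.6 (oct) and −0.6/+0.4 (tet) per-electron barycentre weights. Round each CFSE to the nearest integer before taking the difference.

Cr sits in group 6; removing 2 electrons leaves Cr²⁺ with 6 − 2 = 4 d electrons.
Octahedral high-spin t₂g³ eg¹: CFSE = -0.6 × 177 = -106 kJ/mol.
In a tetrahedral site the filling is e² t₂²: CFSE(tet) = -0.4Δₜ = -0.4 × (4/9)(177) = -31 kJ/mol.
OSPE = -106 − (-31) = -75 kJ/mol.

-75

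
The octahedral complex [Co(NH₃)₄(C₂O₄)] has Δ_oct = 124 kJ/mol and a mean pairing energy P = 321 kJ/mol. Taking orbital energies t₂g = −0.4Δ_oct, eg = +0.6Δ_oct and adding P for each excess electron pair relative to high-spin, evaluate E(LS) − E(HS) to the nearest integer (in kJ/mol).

Ligand charges: 4×(+0) from NH₃ and 1×(-2) from C₂O₄²⁻ sum to -2; with overall charge +0, Co is +2.
Co is in group 9, so Co²⁺ is d⁷ (9 − 2 = 7).
In the high-spin limit (t₂g⁵ eg²) the orbital term is -0.8Δ_oct = -99 kJ/mol, with no excess pairing.
For low-spin the configuration is t₂g⁶ eg¹: orbital energy -1.8 × 124 = -223 kJ/mol, and 1 additional pair relative to high-spin adds 321 kJ/mol, giving 98 kJ/mol.
E(LS) − E(HS) = 98 − (-99) = 197 kJ/mol.

197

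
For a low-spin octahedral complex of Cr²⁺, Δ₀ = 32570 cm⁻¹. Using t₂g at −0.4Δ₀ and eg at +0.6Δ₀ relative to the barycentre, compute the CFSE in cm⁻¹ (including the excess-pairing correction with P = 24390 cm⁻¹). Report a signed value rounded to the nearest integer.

Group 6 minus oxidation state +2 gives a d⁴ configuration for Cr²⁺.
The d⁴ electrons fill as t₂g⁴ eg⁰.
CFSE(orbital) = 4×(-0.4Δ₀) + 0×(0.6Δ₀) = -1.6Δ₀; with Δ₀ = 32570 cm⁻¹ that is -52112 cm⁻¹.
Relative to high-spin t₂g³ eg¹ (0 paired), the low-spin configuration has 1 additional pair, contributing +1 × 24390 = +24390 cm⁻¹.
Net CFSE = -52112 + 24390 = -27722 cm⁻¹.

-27722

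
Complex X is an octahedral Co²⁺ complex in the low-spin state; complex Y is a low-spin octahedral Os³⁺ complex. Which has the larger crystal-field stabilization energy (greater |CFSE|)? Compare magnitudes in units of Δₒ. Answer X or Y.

X: Group 9 minus oxidation state +2 gives a d⁷ configuration for Co²⁺; t2g^6 e_g^1, CFSE = -1.8Δₒ.
Y: Os is in group 8, so Os³⁺ is d⁵ (8 − 3 = 5); t2g^5 e_g^0, CFSE = -2.0Δₒ.
So Y has the larger |CFSE|.

Y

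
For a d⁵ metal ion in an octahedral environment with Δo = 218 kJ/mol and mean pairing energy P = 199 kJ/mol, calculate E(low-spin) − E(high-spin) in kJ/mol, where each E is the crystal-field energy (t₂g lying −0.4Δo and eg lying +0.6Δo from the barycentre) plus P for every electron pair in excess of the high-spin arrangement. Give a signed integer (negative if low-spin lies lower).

High-spin d⁵ fills as t₂g³ eg² with CFSE 3(−0.4) + 2(+0.6) = 0.0Δo = 0 kJ/mol.
Low-spin: t₂g⁵ eg⁰, orbital CFSE = -2.0Δo = -436 kJ/mol; plus 2 excess pairs × P = +398 kJ/mol; total -38 kJ/mol.
Thus E(LS) − E(HS) = -38 kJ/mol.

-38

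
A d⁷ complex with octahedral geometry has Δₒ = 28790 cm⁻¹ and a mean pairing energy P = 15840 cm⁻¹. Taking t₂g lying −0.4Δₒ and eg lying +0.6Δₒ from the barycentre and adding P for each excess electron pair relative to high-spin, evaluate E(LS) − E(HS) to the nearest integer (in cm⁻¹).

-12950

In the high-spin limit (t₂g⁵ eg²) the orbital term is -0.8Δₒ = -23032 cm⁻¹, with no excess pairing.
For low-spin the configuration is t₂g⁶ eg¹: orbital energy -1.8 × 28790 = -51822 cm⁻¹, and 1 additional pair relative to high-spin adds 15840 cm⁻¹, giving -35982 cm⁻¹.
Thus E(LS) − E(HS) = -12950 cm⁻¹.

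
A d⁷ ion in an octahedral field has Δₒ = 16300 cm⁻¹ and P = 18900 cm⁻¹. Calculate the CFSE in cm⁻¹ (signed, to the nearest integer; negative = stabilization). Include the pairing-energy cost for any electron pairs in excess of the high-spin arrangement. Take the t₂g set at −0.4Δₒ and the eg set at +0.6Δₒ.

-13040

With Δₒ < P the complex is high-spin.
That gives t₂g⁵ eg².
Orbital CFSE = -0.8Δₒ = -0.8 × 16300 = -13040 cm⁻¹.
High-spin has no excess pairs, so no pairing correction applies.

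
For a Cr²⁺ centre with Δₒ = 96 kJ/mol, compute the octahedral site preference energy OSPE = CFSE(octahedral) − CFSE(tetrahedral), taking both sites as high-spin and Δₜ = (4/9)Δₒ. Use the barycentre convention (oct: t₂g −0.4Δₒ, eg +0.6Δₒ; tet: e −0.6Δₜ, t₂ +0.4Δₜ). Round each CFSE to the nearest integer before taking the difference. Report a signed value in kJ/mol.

-41

Cr is in group 6, so Cr²⁺ is d⁴ (6 − 2 = 4).
Octahedral high-spin t2g^3 e_g^1: CFSE = -0.6 × 96 = -58 kJ/mol.
Tetrahedral: e^2 t2^2, CFSE = 2(−0.6) + 2(+0.4) = -0.4Δₜ = -0.4 × (4/9) × 96 = -17 kJ/mol.
OSPE = CFSE(oct) − CFSE(tet) = -58 − (-17) = -41 kJ/mol.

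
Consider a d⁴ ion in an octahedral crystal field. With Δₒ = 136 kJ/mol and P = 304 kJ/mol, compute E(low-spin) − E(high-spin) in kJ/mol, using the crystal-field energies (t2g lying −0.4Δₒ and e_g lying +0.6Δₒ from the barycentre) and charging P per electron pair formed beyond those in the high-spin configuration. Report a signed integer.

168

High-spin: t2g^3 e_g^1, CFSE = -0.6Δₒ = -82 kJ/mol.
Low-spin: t2g^4 e_g^0, orbital CFSE = -1.6Δₒ = -218 kJ/mol; plus 1 excess pair × P = +304 kJ/mol; total 86 kJ/mol.
Thus E(LS) − E(HS) = 168 kJ/mol.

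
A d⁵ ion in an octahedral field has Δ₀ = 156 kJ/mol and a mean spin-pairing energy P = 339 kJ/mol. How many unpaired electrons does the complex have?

With Δ₀ < P the complex is high-spin.
Filling d⁵ accordingly: t2g^3 e_g^2.
Unpaired electrons: 5.

5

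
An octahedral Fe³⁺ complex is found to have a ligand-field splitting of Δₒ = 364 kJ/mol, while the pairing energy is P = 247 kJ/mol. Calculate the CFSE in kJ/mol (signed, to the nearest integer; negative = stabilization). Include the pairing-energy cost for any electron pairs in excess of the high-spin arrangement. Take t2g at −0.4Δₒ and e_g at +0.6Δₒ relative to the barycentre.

-234

Group 8 minus oxidation state +3 gives a d⁵ configuration for Fe³⁺.
With Δₒ > P the complex is low-spin.
Configuration: t2g^5 e_g^0.
Orbital CFSE = -2.0Δₒ = -2.0 × 364 = -728 kJ/mol.
Excess pairs vs high-spin: 2 − 0 = 2; pairing cost = +494 kJ/mol.
Net CFSE = -728 + 494 = -234 kJ/mol.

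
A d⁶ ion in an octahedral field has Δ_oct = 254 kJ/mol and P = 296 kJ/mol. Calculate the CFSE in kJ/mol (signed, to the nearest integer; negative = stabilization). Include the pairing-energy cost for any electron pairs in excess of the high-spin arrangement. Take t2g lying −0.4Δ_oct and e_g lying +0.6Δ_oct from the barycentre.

-102

Here Δ_oct < P (254 < 296), so the high-spin state is favoured.
Configuration: t2g^4 e_g^2.
Orbital CFSE = -0.4Δ_oct = -0.4 × 254 = -102 kJ/mol.
High-spin has no excess pairs, so no pairing correction applies.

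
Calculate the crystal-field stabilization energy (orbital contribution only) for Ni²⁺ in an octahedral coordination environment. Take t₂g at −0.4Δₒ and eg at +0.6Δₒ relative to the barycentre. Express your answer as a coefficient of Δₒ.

Ni sits in group 10; removing 2 electrons leaves Ni²⁺ with 10 − 2 = 8 d electrons.
For octahedral d⁸ the high- and low-spin configurations coincide.
Configuration: t₂g⁶ eg².
CFSE = 6(-0.4Δₒ) + 2(0.6Δₒ) = -2.4Δₒ + 1.2Δₒ = -1.2Δₒ.

-1.2 Δₒ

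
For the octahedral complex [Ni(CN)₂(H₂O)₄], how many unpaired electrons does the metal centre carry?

2

Ligand charges: 2×(-1) from CN⁻ and 4×(+0) from H₂O sum to -2; with overall charge +0, Ni is +2.
Ni²⁺: group 10, so d-count = 10 − 2 = 8.
Configuration: t2g^6 e_g^2, giving 2 unpaired electrons.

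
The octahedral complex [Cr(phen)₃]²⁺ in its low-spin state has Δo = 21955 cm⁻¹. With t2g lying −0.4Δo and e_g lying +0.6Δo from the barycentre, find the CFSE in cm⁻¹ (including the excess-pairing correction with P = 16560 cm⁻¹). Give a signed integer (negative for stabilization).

-18568

phen is neutral, so the +2 overall charge sits on Cr: oxidation state +2.
Cr sits in group 6; removing 2 electrons leaves Cr²⁺ with 6 − 2 = 4 d electrons.
Electron filling gives t2g^4 e_g^0.
The orbital stabilization is -1.6Δo = -1.6 × 21955 = -35128 cm⁻¹.
Pairing penalty: 1 pair vs 0 in the high-spin reference → 1 extra × P = 16560 cm⁻¹.
Net CFSE = -35128 + 16560 = -18568 cm⁻¹.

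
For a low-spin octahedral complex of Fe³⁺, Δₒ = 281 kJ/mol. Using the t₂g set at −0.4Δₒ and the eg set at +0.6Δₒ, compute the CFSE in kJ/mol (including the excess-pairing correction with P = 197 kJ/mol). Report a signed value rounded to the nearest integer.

Fe sits in group 8; removing 3 electrons leaves Fe³⁺ with 8 − 3 = 5 d electrons.
Configuration: t₂g⁵ eg⁰.
The orbital stabilization is -2.0Δₒ = -2.0 × 281 = -562 kJ/mol.
High-spin d⁵ would be t₂g³ eg² with 0 pairs; low-spin has 2, so 2 excess pairs cost +2P = +394 kJ/mol.
Net CFSE = -562 + 394 = -168 kJ/mol.

-168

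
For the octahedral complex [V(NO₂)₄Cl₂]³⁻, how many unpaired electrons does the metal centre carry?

Ligand charges: 4×(-1) from NO₂⁻ and 2×(-1) from Cl⁻ sum to -6; with overall charge -3, V is +3.
V sits in group 5; removing 3 electrons leaves V³⁺ with 5 − 3 = 2 d electrons.
Configuration: t2g^2 e_g^0, giving 2 unpaired electrons.

2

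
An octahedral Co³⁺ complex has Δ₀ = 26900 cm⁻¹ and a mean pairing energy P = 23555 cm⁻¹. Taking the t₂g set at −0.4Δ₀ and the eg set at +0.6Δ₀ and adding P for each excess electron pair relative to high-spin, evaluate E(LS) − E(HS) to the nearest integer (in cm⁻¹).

Co is in group 9, so Co³⁺ is d⁶ (9 − 3 = 6).
High-spin d⁶ fills as t₂g⁴ eg² with CFSE 4(−0.4) + 2(+0.6) = -0.4Δ₀ = -10760 cm⁻¹.
Low-spin: t₂g⁶ eg⁰, orbital CFSE = -2.4Δ₀ = -64560 cm⁻¹; plus 2 excess pairs × P = +47110 cm⁻¹; total -17450 cm⁻¹.
The difference is -17450 − (-10760) = -6690 cm⁻¹, so low-spin lies lower.

-6690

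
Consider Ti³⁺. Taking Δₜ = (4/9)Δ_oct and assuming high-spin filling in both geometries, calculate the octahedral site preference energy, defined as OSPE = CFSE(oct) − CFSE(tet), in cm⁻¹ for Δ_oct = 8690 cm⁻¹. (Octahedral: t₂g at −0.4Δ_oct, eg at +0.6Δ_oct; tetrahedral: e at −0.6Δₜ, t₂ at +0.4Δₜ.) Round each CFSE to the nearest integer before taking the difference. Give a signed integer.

-1159

Ti³⁺: group 4, so d-count = 4 − 3 = 1.
Octahedral (high-spin): t₂g¹ eg⁰, CFSE = 1(−0.4) + 0(+0.6) = -0.4Δ_oct = -0.4 × 8690 = -3476 cm⁻¹.
Tetrahedral: e¹ t₂⁰, CFSE = 1(−0.6) + 0(+0.4) = -0.6Δₜ = -0.6 × (4/9) × 8690 = -2317 cm⁻¹.
OSPE = CFSE(oct) − CFSE(tet) = -3476 − (-2317) = -1159 cm⁻¹.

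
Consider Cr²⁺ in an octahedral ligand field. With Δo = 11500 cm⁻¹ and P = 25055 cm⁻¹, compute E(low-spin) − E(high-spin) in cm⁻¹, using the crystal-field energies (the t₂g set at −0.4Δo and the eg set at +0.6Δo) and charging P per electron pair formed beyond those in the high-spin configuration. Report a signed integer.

13555

Group 6 minus oxidation state +2 gives a d⁴ configuration for Cr²⁺.
In the high-spin limit (t₂g³ eg¹) the orbital term is -0.6Δo = -6900 cm⁻¹, with no excess pairing.
Low-spin: t₂g⁴ eg⁰, orbital CFSE = -1.6Δo = -18400 cm⁻¹; plus 1 excess pair × P = +25055 cm⁻¹; total 6655 cm⁻¹.
Thus E(LS) − E(HS) = 13555 cm⁻¹.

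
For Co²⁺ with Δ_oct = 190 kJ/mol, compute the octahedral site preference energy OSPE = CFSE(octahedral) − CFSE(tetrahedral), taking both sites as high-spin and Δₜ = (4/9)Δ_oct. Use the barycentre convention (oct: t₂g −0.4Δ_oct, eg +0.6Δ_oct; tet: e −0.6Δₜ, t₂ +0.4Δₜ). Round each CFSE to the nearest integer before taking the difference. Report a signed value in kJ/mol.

-51

Co²⁺: group 9, so d-count = 9 − 2 = 7.
In an octahedral site d⁷ (HS) is t2g^5 e_g^2, giving CFSE(oct) = -0.8Δ_oct = -152 kJ/mol.
In a tetrahedral site the filling is e^4 t2^3: CFSE(tet) = -1.2Δₜ = -1.2 × (4/9)(190) = -101 kJ/mol.
Subtracting, OSPE = -152 − (-101) = -51 kJ/mol.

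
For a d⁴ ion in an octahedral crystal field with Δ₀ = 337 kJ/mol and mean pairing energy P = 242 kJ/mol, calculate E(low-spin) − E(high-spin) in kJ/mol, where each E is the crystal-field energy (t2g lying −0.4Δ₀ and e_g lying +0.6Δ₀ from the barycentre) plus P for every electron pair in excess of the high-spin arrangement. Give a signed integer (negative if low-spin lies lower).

High-spin d⁴ fills as t2g^3 e_g^1 with CFSE 3(−0.4) + 1(+0.6) = -0.6Δ₀ = -202 kJ/mol.
Low-spin t2g^4 e_g^0 gives -1.6Δ₀ = -539 kJ/mol, but forming 1 extra pair costs 1P = 242 kJ/mol, so E(LS) = -539 + 242 = -297 kJ/mol.
E(LS) − E(HS) = -297 − (-202) = -95 kJ/mol.

-95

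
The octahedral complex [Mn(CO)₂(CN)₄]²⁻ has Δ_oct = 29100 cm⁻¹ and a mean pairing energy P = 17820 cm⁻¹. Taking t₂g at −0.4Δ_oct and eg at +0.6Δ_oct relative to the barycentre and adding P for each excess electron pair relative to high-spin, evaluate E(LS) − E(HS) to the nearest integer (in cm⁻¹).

Ligand charges: 2×(+0) from CO and 4×(-1) from CN⁻ sum to -4; with overall charge -2, Mn is +2.
Mn is in group 7, so Mn²⁺ is d⁵ (7 − 2 = 5).
High-spin d⁵ fills as t₂g³ eg² with CFSE 3(−0.4) + 2(+0.6) = 0.0Δ_oct = 0 cm⁻¹.
For low-spin the configuration is t₂g⁵ eg⁰: orbital energy -2.0 × 29100 = -58200 cm⁻¹, and 2 additional pairs relative to high-spin add 35640 cm⁻¹, giving -22560 cm⁻¹.
The difference is -22560 − (0) = -22560 cm⁻¹, so low-spin lies lower.

-22560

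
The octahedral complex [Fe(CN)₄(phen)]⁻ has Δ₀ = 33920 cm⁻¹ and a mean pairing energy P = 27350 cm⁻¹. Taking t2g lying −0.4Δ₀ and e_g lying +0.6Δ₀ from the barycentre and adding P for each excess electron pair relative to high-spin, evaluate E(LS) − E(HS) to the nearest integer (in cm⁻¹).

Ligand charges: 4×(-1) from CN⁻ and 1×(+0) from phen sum to -4; with overall charge -1, Fe is +3.
Group 8 minus oxidation state +3 gives a d⁵ configuration for Fe³⁺.
In the high-spin limit (t2g^3 e_g^2) the orbital term is 0.0Δ₀ = 0 cm⁻¹, with no excess pairing.
Low-spin: t2g^5 e_g^0, orbital CFSE = -2.0Δ₀ = -67840 cm⁻¹; plus 2 excess pairs × P = +54700 cm⁻¹; total -13140 cm⁻¹.
Thus E(LS) − E(HS) = -13140 cm⁻¹.

-13140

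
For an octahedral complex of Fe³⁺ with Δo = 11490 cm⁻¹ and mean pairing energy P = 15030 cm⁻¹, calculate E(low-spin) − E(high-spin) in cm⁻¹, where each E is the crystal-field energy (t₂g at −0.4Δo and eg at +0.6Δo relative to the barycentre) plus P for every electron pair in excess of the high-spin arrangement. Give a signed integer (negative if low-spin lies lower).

7080

Fe³⁺: group 8, so d-count = 8 − 3 = 5.
High-spin d⁵ fills as t₂g³ eg² with CFSE 3(−0.4) + 2(+0.6) = 0.0Δo = 0 cm⁻¹.
For low-spin the configuration is t₂g⁵ eg⁰: orbital energy -2.0 × 11490 = -22980 cm⁻¹, and 2 additional pairs relative to high-spin add 30060 cm⁻¹, giving 7080 cm⁻¹.
Thus E(LS) − E(HS) = 7080 cm⁻¹.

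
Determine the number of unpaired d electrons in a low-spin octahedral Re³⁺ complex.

2

Re is in group 7, so Re³⁺ is d⁴ (7 − 3 = 4).
Configuration: t2g^4 e_g^0, giving 2 unpaired electrons.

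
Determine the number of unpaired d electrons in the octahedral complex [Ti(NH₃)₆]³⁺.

1

NH₃ is neutral, so the +3 overall charge sits on Ti: oxidation state +3.
Ti³⁺: group 4, so d-count = 4 − 3 = 1.
Configuration: t2g^1 e_g^0, giving 1 unpaired electron.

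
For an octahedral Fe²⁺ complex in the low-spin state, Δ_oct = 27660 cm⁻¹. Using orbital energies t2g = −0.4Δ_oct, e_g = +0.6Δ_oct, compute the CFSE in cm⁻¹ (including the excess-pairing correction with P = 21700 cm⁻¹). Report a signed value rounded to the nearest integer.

Group 8 minus oxidation state +2 gives a d⁶ configuration for Fe²⁺.
Configuration: t2g^6 e_g^0.
CFSE(orbital) = 6×(-0.4Δ_oct) + 0×(0.6Δ_oct) = -2.4Δ_oct; with Δ_oct = 27660 cm⁻¹ that is -66384 cm⁻¹.
High-spin d⁶ would be t2g^4 e_g^2 with 1 pair; low-spin has 3, so 2 excess pairs cost +2P = +43400 cm⁻¹.
Net CFSE = -66384 + 43400 = -22984 cm⁻¹.

-22984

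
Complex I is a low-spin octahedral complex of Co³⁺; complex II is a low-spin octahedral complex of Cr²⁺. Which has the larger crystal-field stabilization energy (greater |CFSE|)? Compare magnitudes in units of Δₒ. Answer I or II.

I

I: Group 9 minus oxidation state +3 gives a d⁶ configuration for Co³⁺; t2g^6 e_g^0, CFSE = -2.4Δₒ.
II: Cr sits in group 6; removing 2 electrons leaves Cr²⁺ with 6 − 2 = 4 d electrons; t₂g⁴ eg⁰, CFSE = -1.6Δₒ.
So I has the larger |CFSE|.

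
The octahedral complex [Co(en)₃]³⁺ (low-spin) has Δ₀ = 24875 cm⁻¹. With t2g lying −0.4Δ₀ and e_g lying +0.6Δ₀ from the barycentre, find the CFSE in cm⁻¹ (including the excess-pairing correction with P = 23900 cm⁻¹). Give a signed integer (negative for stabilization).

en is neutral, so the +3 overall charge sits on Co: oxidation state +3.
Group 9 minus oxidation state +3 gives a d⁶ configuration for Co³⁺.
Electron filling gives t2g^6 e_g^0.
The orbital stabilization is -2.4Δ₀ = -2.4 × 24875 = -59700 cm⁻¹.
Pairing penalty: 3 pairs vs 1 in the high-spin reference → 2 extra × P = 47800 cm⁻¹.
Net CFSE = -59700 + 47800 = -11900 cm⁻¹.

-11900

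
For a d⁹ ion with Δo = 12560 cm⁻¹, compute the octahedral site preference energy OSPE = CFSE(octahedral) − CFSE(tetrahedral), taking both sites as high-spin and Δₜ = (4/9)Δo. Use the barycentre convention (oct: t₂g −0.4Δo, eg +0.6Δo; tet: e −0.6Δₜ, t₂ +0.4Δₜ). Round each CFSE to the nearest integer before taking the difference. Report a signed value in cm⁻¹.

-5303

In an octahedral site d⁹ (HS) is t2g^6 e_g^3, giving CFSE(oct) = -0.6Δo = -7536 cm⁻¹.
In a tetrahedral site the filling is e^4 t2^5: CFSE(tet) = -0.4Δₜ = -0.4 × (4/9)(12560) = -2233 cm⁻¹.
Subtracting, OSPE = -7536 − (-2233) = -5303 cm⁻¹.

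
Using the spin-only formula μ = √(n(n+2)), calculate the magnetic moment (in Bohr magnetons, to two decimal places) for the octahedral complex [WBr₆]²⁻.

Each Br⁻ contributes -1; 6 × (-1) = -6. With overall charge -2, W is in the +4 oxidation state.
Group 6 minus oxidation state +4 gives a d² configuration for W⁴⁺.
Configuration: t₂g² eg⁰ → 2 unpaired electrons.
μ(spin-only) = √[2(2+2)] = √8 ≈ 2.83 Bohr magnetons.

2.83 Bohr magnetons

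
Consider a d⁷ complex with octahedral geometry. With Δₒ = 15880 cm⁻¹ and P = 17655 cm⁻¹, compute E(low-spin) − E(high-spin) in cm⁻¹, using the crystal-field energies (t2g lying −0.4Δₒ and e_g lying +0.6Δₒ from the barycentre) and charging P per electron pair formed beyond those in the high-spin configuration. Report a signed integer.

High-spin: t2g^5 e_g^2, CFSE = -0.8Δₒ = -12704 cm⁻¹.
Low-spin: t2g^6 e_g^1, orbital CFSE = -1.8Δₒ = -28584 cm⁻¹; plus 1 excess pair × P = +17655 cm⁻¹; total -10929 cm⁻¹.
Thus E(LS) − E(HS) = 1775 cm⁻¹.

1775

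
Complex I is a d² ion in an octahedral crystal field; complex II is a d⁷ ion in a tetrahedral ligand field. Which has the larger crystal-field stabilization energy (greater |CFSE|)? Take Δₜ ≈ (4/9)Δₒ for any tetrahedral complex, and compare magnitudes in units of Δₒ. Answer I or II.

I

I: For octahedral d² the high- and low-spin configurations coincide; t₂g² eg⁰, CFSE = -0.8Δₒ.
II: Tetrahedral fields are weak (Δₜ ≈ 4/9 Δₒ), so electrons fill high-spin; e^4 t2^3, CFSE = -1.2Δₜ ≈ -0.53Δₒ.
So I has the larger |CFSE|.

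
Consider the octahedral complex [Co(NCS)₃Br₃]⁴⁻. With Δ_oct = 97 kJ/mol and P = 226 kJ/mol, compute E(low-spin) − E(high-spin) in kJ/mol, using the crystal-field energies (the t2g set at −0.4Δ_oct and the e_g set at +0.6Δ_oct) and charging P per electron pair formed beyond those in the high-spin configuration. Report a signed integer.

129

Ligand charges: 3×(-1) from NCS⁻ and 3×(-1) from Br⁻ sum to -6; with overall charge -4, Co is +2.
Group 9 minus oxidation state +2 gives a d⁷ configuration for Co²⁺.
High-spin d⁷ fills as t2g^5 e_g^2 with CFSE 5(−0.4) + 2(+0.6) = -0.8Δ_oct = -78 kJ/mol.
For low-spin the configuration is t2g^6 e_g^1: orbital energy -1.8 × 97 = -175 kJ/mol, and 1 additional pair relative to high-spin adds 226 kJ/mol, giving 51 kJ/mol.
E(LS) − E(HS) = 51 − (-78) = 129 kJ/mol.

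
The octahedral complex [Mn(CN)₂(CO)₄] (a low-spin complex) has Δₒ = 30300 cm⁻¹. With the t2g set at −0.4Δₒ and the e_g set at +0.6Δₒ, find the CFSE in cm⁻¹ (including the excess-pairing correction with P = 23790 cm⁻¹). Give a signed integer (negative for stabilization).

-13020

Ligand charges: 2×(-1) from CN⁻ and 4×(+0) from CO sum to -2; with overall charge +0, Mn is +2.
Group 7 minus oxidation state +2 gives a d⁵ configuration for Mn²⁺.
The d⁵ electrons fill as t2g^5 e_g^0.
Orbital CFSE = 5(-0.4) + 0(0.6) = -2.0Δₒ = -2.0 × 30300 = -60600 cm⁻¹.
Relative to high-spin t2g^3 e_g^2 (0 paired), the low-spin configuration has 2 additional pairs, contributing +2 × 23790 = +47580 cm⁻¹.
Net CFSE = -60600 + 47580 = -13020 cm⁻¹.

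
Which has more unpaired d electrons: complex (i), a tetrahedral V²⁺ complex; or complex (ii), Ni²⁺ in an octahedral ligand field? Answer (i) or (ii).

(i): V²⁺: group 5, so d-count = 5 − 2 = 3; Tetrahedral fields are weak (Δₜ ≈ 4/9 Δₒ), so electrons fill high-spin; e^2 t2^1 → 3 unpaired.
(ii): Ni sits in group 10; removing 2 electrons leaves Ni²⁺ with 10 − 2 = 8 d electrons; t₂g⁶ eg² → 2 unpaired.
So (i) has more unpaired electrons.

(i)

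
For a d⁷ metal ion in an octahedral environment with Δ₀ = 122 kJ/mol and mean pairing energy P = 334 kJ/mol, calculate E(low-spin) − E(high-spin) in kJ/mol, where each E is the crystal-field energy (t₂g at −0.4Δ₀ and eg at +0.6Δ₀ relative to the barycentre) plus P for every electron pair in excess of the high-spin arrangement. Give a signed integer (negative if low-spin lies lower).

212

High-spin d⁷ fills as t₂g⁵ eg² with CFSE 5(−0.4) + 2(+0.6) = -0.8Δ₀ = -98 kJ/mol.
Low-spin t₂g⁶ eg¹ gives -1.8Δ₀ = -220 kJ/mol, but forming 1 extra pair costs 1P = 334 kJ/mol, so E(LS) = -220 + 334 = 114 kJ/mol.
E(LS) − E(HS) = 114 − (-98) = 212 kJ/mol.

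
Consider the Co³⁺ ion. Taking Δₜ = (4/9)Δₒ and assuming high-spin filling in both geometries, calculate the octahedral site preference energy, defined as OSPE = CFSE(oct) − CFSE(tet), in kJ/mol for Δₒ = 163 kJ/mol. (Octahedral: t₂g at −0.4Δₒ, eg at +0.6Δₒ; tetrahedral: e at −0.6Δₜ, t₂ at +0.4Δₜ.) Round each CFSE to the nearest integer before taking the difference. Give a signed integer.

-22

Co³⁺: group 9, so d-count = 9 − 3 = 6.
Octahedral high-spin t₂g⁴ eg²: CFSE = -0.4 × 163 = -65 kJ/mol.
In a tetrahedral site the filling is e³ t₂³: CFSE(tet) = -0.6Δₜ = -0.6 × (4/9)(163) = -43 kJ/mol.
OSPE = CFSE(oct) − CFSE(tet) = -65 − (-43) = -22 kJ/mol.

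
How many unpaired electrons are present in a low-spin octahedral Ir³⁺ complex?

0

Group 9 minus oxidation state +3 gives a d⁶ configuration for Ir³⁺.
Configuration: t2g^6 e_g^0, giving 0 unpaired electrons.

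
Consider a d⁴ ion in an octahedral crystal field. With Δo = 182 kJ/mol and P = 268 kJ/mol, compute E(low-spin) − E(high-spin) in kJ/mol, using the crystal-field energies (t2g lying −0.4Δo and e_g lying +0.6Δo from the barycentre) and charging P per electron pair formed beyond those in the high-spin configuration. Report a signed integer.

High-spin d⁴ fills as t2g^3 e_g^1 with CFSE 3(−0.4) + 1(+0.6) = -0.6Δo = -109 kJ/mol.
Low-spin: t2g^4 e_g^0, orbital CFSE = -1.6Δo = -291 kJ/mol; plus 1 excess pair × P = +268 kJ/mol; total -23 kJ/mol.
The difference is -23 − (-109) = 86 kJ/mol, so high-spin lies lower.

86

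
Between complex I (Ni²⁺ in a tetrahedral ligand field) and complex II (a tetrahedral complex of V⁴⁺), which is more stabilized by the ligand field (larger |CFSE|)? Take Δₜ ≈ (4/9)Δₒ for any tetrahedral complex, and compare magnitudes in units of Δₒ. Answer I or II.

I

I: Ni sits in group 10; removing 2 electrons leaves Ni²⁺ with 10 − 2 = 8 d electrons; Tetrahedral splitting is small, so the complex is high-spin; e⁴ t₂⁴, CFSE = -0.8Δₜ ≈ -0.36Δₒ.
II: V⁴⁺: group 5, so d-count = 5 − 4 = 1; Tetrahedral splitting is small, so the complex is high-spin; e¹ t₂⁰, CFSE = -0.6Δₜ ≈ -0.27Δₒ.
So I has the larger |CFSE|.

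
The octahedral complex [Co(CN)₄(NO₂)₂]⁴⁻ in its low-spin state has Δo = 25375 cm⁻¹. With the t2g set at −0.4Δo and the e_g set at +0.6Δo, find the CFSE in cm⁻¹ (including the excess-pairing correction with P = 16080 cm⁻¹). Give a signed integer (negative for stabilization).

-29595

Ligand charges: 4×(-1) from CN⁻ and 2×(-1) from NO₂⁻ sum to -6; with overall charge -4, Co is +2.
Co sits in group 9; removing 2 electrons leaves Co²⁺ with 9 − 2 = 7 d electrons.
Electron filling gives t2g^6 e_g^1.
The orbital stabilization is -1.8Δo = -1.8 × 25375 = -45675 cm⁻¹.
Relative to high-spin t2g^5 e_g^2 (2 paired), the low-spin configuration has 1 additional pair, contributing +1 × 16080 = +16080 cm⁻¹.
Overall CFSE = -45675 + 16080 = -29595 cm⁻¹.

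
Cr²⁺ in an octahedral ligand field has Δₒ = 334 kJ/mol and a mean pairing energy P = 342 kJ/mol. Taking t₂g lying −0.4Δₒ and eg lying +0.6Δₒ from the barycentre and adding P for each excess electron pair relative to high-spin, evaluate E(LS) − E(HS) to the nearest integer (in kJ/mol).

Cr sits in group 6; removing 2 electrons leaves Cr²⁺ with 6 − 2 = 4 d electrons.
High-spin d⁴ fills as t₂g³ eg¹ with CFSE 3(−0.4) + 1(+0.6) = -0.6Δₒ = -200 kJ/mol.
For low-spin the configuration is t₂g⁴ eg⁰: orbital energy -1.6 × 334 = -534 kJ/mol, and 1 additional pair relative to high-spin adds 342 kJ/mol, giving -192 kJ/mol.
E(LS) − E(HS) = -192 − (-200) = 8 kJ/mol.

8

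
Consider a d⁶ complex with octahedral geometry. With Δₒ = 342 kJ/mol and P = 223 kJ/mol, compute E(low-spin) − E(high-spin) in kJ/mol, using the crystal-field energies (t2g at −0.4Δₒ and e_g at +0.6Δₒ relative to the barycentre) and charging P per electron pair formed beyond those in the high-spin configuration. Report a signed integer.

-238

In the high-spin limit (t2g^4 e_g^2) the orbital term is -0.4Δₒ = -137 kJ/mol, with no excess pairing.
For low-spin the configuration is t2g^6 e_g^0: orbital energy -2.4 × 342 = -821 kJ/mol, and 2 additional pairs relative to high-spin add 446 kJ/mol, giving -375 kJ/mol.
Thus E(LS) − E(HS) = -238 kJ/mol.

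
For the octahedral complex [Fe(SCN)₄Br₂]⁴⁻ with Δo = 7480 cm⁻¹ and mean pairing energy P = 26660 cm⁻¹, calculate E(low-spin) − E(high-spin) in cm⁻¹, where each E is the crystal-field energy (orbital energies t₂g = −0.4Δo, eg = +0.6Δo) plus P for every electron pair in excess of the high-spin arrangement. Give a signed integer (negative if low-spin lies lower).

Ligand charges: 4×(-1) from SCN⁻ and 2×(-1) from Br⁻ sum to -6; with overall charge -4, Fe is +2.
Fe²⁺: group 8, so d-count = 8 − 2 = 6.
High-spin d⁶ fills as t₂g⁴ eg² with CFSE 4(−0.4) + 2(+0.6) = -0.4Δo = -2992 cm⁻¹.
Low-spin: t₂g⁶ eg⁰, orbital CFSE = -2.4Δo = -17952 cm⁻¹; plus 2 excess pairs × P = +53320 cm⁻¹; total 35368 cm⁻¹.
Thus E(LS) − E(HS) = 38360 cm⁻¹.

38360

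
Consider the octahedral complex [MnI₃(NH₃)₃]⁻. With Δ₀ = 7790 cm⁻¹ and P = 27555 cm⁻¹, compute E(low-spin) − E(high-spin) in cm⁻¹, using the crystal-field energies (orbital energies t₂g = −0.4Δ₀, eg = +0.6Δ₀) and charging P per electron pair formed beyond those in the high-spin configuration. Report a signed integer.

39530

Ligand charges: 3×(-1) from I⁻ and 3×(+0) from NH₃ sum to -3; with overall charge -1, Mn is +2.
Mn²⁺: group 7, so d-count = 7 − 2 = 5.
High-spin d⁵ fills as t₂g³ eg² with CFSE 3(−0.4) + 2(+0.6) = 0.0Δ₀ = 0 cm⁻¹.
Low-spin t₂g⁵ eg⁰ gives -2.0Δ₀ = -15580 cm⁻¹, but forming 2 extra pairs costs 2P = 55110 cm⁻¹, so E(LS) = -15580 + 55110 = 39530 cm⁻¹.
E(LS) − E(HS) = 39530 − (0) = 39530 cm⁻¹.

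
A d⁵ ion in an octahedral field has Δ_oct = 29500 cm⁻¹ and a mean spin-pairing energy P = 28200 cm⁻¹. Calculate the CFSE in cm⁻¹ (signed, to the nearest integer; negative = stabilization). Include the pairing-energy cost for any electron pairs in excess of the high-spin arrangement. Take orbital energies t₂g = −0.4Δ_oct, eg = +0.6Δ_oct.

-2600

Here Δ_oct > P (29500 > 28200), so the low-spin state is favoured.
Filling d⁵ accordingly: t₂g⁵ eg⁰.
Orbital CFSE = -2.0Δ_oct = -2.0 × 29500 = -59000 cm⁻¹.
Excess pairs vs high-spin: 2 − 0 = 2; pairing cost = +56400 cm⁻¹.
Net CFSE = -59000 + 56400 = -2600 cm⁻¹.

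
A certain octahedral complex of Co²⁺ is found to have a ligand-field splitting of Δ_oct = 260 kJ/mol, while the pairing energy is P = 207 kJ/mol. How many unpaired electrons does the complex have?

1

Group 9 minus oxidation state +2 gives a d⁷ configuration for Co²⁺.
With Δ_oct > P the complex is low-spin.
Configuration: t₂g⁶ eg¹.
Unpaired electrons: 1.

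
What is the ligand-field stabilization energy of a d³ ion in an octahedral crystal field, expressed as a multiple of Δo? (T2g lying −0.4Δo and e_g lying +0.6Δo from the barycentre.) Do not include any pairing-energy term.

-1.2 Δo

Configuration: t2g^3 e_g^0.
CFSE = 3(-0.4Δo) + 0(0.6Δo) = -1.2Δo + 0.0Δo = -1.2Δo.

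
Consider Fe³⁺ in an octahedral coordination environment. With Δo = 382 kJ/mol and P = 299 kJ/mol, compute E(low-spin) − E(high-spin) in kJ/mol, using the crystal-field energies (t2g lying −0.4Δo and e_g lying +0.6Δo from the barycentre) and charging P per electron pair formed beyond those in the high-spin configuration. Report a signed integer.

-166

Fe sits in group 8; removing 3 electrons leaves Fe³⁺ with 8 − 3 = 5 d electrons.
High-spin: t2g^3 e_g^2, CFSE = 0.0Δo = 0 kJ/mol.
For low-spin the configuration is t2g^5 e_g^0: orbital energy -2.0 × 382 = -764 kJ/mol, and 2 additional pairs relative to high-spin add 598 kJ/mol, giving -166 kJ/mol.
Thus E(LS) − E(HS) = -166 kJ/mol.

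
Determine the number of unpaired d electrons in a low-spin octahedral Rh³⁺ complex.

0

Rh is in group 9, so Rh³⁺ is d⁶ (9 − 3 = 6).
Configuration: t₂g⁶ eg⁰, giving 0 unpaired electrons.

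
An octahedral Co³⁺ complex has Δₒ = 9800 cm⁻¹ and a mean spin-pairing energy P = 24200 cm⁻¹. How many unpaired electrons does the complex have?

4

Co³⁺: group 9, so d-count = 9 − 3 = 6.
Here Δₒ < P (9800 < 24200), so the high-spin state is favoured.
That gives t₂g⁴ eg².
Unpaired electrons: 4.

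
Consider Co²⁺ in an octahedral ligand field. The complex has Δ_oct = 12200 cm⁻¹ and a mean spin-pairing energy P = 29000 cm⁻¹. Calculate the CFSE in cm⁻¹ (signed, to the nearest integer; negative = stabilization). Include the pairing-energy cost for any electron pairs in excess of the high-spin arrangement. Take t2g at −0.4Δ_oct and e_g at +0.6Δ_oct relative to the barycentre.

-9760

Co is in group 9, so Co²⁺ is d⁷ (9 − 2 = 7).
Here Δ_oct < P (12200 < 29000), so the high-spin state is favoured.
Filling d⁷ accordingly: t2g^5 e_g^2.
Orbital CFSE = -0.8Δ_oct = -0.8 × 12200 = -9760 cm⁻¹.
High-spin has no excess pairs, so no pairing correction applies.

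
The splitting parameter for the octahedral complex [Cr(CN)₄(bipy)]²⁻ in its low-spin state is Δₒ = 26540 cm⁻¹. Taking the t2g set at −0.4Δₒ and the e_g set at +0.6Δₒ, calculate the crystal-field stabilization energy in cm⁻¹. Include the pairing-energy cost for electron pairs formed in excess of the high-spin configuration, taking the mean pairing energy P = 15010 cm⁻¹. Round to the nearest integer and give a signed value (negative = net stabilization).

Ligand charges: 4×(-1) from CN⁻ and 1×(+0) from bipy sum to -4; with overall charge -2, Cr is +2.
Cr²⁺: group 6, so d-count = 6 − 2 = 4.
Electron filling gives t2g^4 e_g^0.
The orbital stabilization is -1.6Δₒ = -1.6 × 26540 = -42464 cm⁻¹.
Pairing penalty: 1 pair vs 0 in the high-spin reference → 1 extra × P = 15010 cm⁻¹.
Net CFSE = -42464 + 15010 = -27454 cm⁻¹.

-27454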